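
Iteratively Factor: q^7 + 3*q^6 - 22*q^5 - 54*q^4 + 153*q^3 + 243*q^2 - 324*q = (q - 3)*(q^6 + 6*q^5 - 4*q^4 - 66*q^3 - 45*q^2 + 108*q) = (q - 3)^2*(q^5 + 9*q^4 + 23*q^3 + 3*q^2 - 36*q) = (q - 3)^2*(q + 4)*(q^4 + 5*q^3 + 3*q^2 - 9*q) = (q - 3)^2*(q + 3)*(q + 4)*(q^3 + 2*q^2 - 3*q) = q*(q - 3)^2*(q + 3)*(q + 4)*(q^2 + 2*q - 3) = q*(q - 3)^2*(q + 3)^2*(q + 4)*(q - 1)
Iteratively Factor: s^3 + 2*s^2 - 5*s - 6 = (s + 1)*(s^2 + s - 6) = (s - 2)*(s + 1)*(s + 3)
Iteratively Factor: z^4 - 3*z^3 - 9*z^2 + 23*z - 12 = (z - 1)*(z^3 - 2*z^2 - 11*z + 12) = (z - 1)*(z + 3)*(z^2 - 5*z + 4) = (z - 4)*(z - 1)*(z + 3)*(z - 1)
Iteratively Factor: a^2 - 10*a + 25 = (a - 5)*(a - 5)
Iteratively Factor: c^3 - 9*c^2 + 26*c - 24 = (c - 3)*(c^2 - 6*c + 8) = (c - 3)*(c - 2)*(c - 4)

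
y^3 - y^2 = y^2*(y - 1)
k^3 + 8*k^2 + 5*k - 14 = (k - 1)*(k + 2)*(k + 7)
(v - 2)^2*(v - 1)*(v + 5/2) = v^4 - 5*v^3/2 - 9*v^2/2 + 16*v - 10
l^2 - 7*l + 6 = (l - 6)*(l - 1)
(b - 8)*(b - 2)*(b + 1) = b^3 - 9*b^2 + 6*b + 16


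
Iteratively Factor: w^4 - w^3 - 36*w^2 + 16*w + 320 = (w + 4)*(w^3 - 5*w^2 - 16*w + 80) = (w - 4)*(w + 4)*(w^2 - w - 20) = (w - 5)*(w - 4)*(w + 4)*(w + 4)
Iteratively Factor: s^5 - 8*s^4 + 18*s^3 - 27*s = (s - 3)*(s^4 - 5*s^3 + 3*s^2 + 9*s) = (s - 3)*(s + 1)*(s^3 - 6*s^2 + 9*s) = s*(s - 3)*(s + 1)*(s^2 - 6*s + 9) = s*(s - 3)^2*(s + 1)*(s - 3)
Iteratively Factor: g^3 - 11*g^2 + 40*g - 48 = (g - 4)*(g^2 - 7*g + 12) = (g - 4)^2*(g - 3)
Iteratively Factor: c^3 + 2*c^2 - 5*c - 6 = (c + 3)*(c^2 - c - 2) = (c + 1)*(c + 3)*(c - 2)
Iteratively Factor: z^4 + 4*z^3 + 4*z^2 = (z)*(z^3 + 4*z^2 + 4*z) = z*(z + 2)*(z^2 + 2*z) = z*(z + 2)^2*(z)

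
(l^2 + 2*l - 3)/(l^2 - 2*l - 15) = (l - 1)/(l - 5)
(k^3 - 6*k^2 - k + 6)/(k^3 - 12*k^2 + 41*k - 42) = (k^3 - 6*k^2 - k + 6)/(k^3 - 12*k^2 + 41*k - 42)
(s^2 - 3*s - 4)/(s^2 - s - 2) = (s - 4)/(s - 2)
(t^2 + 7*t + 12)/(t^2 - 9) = (t + 4)/(t - 3)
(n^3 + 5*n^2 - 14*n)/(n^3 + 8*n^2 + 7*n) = (n - 2)/(n + 1)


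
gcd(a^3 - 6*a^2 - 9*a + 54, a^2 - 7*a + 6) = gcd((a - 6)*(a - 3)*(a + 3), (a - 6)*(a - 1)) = a - 6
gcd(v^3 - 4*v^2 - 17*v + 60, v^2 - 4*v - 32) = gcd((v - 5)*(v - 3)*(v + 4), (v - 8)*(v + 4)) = v + 4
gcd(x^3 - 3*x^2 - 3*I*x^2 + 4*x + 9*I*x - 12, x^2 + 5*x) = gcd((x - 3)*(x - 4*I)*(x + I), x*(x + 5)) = 1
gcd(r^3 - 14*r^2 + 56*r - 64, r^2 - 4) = r - 2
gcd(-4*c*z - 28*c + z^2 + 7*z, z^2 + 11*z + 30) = 1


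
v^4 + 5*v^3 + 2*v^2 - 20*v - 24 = (v - 2)*(v + 2)^2*(v + 3)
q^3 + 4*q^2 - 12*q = q*(q - 2)*(q + 6)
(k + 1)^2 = k^2 + 2*k + 1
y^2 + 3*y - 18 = (y - 3)*(y + 6)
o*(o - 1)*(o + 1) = o^3 - o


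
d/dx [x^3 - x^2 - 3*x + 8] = 3*x^2 - 2*x - 3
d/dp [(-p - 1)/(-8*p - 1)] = -7/(8*p + 1)^2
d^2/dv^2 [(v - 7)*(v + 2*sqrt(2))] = 2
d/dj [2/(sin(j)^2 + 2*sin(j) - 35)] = -4*(sin(j) + 1)*cos(j)/(sin(j)^2 + 2*sin(j) - 35)^2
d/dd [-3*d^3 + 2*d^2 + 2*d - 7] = -9*d^2 + 4*d + 2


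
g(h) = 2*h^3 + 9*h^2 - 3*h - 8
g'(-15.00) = 1077.00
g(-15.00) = -4688.00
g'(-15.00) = 1077.00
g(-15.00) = -4688.00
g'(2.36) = 72.90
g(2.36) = 61.33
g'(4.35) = 188.84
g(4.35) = 313.88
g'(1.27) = 29.54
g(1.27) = 6.80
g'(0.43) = 5.85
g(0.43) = -7.47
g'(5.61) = 286.81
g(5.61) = 611.54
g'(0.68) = 12.01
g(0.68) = -5.25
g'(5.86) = 308.52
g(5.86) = 685.94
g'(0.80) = 15.24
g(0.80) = -3.62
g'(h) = 6*h^2 + 18*h - 3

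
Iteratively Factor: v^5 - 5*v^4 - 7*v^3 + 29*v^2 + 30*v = (v + 1)*(v^4 - 6*v^3 - v^2 + 30*v) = (v + 1)*(v + 2)*(v^3 - 8*v^2 + 15*v) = v*(v + 1)*(v + 2)*(v^2 - 8*v + 15) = v*(v - 5)*(v + 1)*(v + 2)*(v - 3)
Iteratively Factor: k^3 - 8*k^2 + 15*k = (k - 3)*(k^2 - 5*k) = (k - 5)*(k - 3)*(k)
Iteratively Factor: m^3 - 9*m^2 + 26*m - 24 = (m - 2)*(m^2 - 7*m + 12) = (m - 3)*(m - 2)*(m - 4)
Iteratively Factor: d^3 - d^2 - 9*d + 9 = (d + 3)*(d^2 - 4*d + 3) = (d - 3)*(d + 3)*(d - 1)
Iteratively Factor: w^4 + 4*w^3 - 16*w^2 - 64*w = (w + 4)*(w^3 - 16*w) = (w - 4)*(w + 4)*(w^2 + 4*w) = w*(w - 4)*(w + 4)*(w + 4)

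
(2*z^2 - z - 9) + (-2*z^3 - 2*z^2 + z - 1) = -2*z^3 - 10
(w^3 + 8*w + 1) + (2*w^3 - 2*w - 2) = 3*w^3 + 6*w - 1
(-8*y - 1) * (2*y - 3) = -16*y^2 + 22*y + 3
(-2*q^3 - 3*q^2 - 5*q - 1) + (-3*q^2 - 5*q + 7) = -2*q^3 - 6*q^2 - 10*q + 6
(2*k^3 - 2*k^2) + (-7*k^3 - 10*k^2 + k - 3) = -5*k^3 - 12*k^2 + k - 3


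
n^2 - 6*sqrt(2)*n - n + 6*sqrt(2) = (n - 1)*(n - 6*sqrt(2))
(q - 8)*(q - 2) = q^2 - 10*q + 16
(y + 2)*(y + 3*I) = y^2 + 2*y + 3*I*y + 6*I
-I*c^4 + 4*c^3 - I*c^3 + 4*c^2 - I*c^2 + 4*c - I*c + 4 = (c - I)*(c + I)*(c + 4*I)*(-I*c - I)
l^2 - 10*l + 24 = (l - 6)*(l - 4)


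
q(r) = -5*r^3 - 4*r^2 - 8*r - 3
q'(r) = -15*r^2 - 8*r - 8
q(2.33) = -106.60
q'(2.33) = -108.07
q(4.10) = -447.64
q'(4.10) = -292.95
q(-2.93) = 111.87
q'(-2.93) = -113.33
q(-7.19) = 1706.21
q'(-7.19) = -725.92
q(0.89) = -16.81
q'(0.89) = -27.00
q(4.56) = -596.75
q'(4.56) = -356.38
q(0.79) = -14.28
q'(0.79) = -23.68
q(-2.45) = 66.12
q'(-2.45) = -78.44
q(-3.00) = 120.00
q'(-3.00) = -119.00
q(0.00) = -3.00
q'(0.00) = -8.00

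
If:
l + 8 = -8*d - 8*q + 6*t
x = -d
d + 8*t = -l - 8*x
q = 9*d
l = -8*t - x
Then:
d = 0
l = -32/7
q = 0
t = 4/7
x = 0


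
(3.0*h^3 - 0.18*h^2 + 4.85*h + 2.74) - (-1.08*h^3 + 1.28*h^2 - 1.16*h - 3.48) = 4.08*h^3 - 1.46*h^2 + 6.01*h + 6.22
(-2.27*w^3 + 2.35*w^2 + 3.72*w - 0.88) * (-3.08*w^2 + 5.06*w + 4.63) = 6.9916*w^5 - 18.7242*w^4 - 10.0767*w^3 + 32.4141*w^2 + 12.7708*w - 4.0744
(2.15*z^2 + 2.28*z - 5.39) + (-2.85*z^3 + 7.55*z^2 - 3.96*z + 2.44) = -2.85*z^3 + 9.7*z^2 - 1.68*z - 2.95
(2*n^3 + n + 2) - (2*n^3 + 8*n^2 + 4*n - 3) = -8*n^2 - 3*n + 5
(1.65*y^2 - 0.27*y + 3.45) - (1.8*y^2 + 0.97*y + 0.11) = -0.15*y^2 - 1.24*y + 3.34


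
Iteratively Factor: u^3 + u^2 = (u + 1)*(u^2) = u*(u + 1)*(u)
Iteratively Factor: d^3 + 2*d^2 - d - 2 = (d - 1)*(d^2 + 3*d + 2) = (d - 1)*(d + 2)*(d + 1)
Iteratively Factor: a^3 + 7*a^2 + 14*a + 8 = (a + 4)*(a^2 + 3*a + 2) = (a + 2)*(a + 4)*(a + 1)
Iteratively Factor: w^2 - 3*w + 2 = (w - 1)*(w - 2)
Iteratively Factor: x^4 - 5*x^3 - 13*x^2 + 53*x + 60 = (x - 4)*(x^3 - x^2 - 17*x - 15) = (x - 4)*(x + 3)*(x^2 - 4*x - 5) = (x - 4)*(x + 1)*(x + 3)*(x - 5)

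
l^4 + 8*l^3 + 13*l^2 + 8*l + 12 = (l + 2)*(l + 6)*(l - I)*(l + I)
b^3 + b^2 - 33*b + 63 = (b - 3)^2*(b + 7)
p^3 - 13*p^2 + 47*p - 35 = (p - 7)*(p - 5)*(p - 1)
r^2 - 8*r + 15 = (r - 5)*(r - 3)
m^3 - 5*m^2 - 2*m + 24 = (m - 4)*(m - 3)*(m + 2)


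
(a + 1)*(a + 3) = a^2 + 4*a + 3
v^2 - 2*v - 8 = (v - 4)*(v + 2)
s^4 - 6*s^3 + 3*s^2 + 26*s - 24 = (s - 4)*(s - 3)*(s - 1)*(s + 2)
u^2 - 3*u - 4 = (u - 4)*(u + 1)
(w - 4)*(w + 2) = w^2 - 2*w - 8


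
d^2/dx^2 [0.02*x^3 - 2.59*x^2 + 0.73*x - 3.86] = 0.12*x - 5.18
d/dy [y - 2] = 1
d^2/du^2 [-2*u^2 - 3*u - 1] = -4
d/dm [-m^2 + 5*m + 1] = 5 - 2*m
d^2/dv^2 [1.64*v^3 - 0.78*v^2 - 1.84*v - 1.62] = 9.84*v - 1.56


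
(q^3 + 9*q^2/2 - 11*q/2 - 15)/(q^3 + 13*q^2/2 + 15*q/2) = (q - 2)/q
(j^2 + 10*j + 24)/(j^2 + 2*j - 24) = (j + 4)/(j - 4)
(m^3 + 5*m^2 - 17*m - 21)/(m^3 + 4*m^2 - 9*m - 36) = (m^2 + 8*m + 7)/(m^2 + 7*m + 12)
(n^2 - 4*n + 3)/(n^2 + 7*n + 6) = (n^2 - 4*n + 3)/(n^2 + 7*n + 6)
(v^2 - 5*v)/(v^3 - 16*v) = (v - 5)/(v^2 - 16)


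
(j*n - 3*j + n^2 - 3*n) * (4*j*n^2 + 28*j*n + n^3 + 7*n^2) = 4*j^2*n^3 + 16*j^2*n^2 - 84*j^2*n + 5*j*n^4 + 20*j*n^3 - 105*j*n^2 + n^5 + 4*n^4 - 21*n^3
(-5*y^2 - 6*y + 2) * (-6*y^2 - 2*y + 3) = 30*y^4 + 46*y^3 - 15*y^2 - 22*y + 6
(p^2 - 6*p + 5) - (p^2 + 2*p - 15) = 20 - 8*p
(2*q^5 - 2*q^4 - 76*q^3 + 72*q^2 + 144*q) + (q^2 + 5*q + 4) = 2*q^5 - 2*q^4 - 76*q^3 + 73*q^2 + 149*q + 4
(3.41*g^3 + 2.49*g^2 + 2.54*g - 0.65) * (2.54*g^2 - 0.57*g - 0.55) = 8.6614*g^5 + 4.3809*g^4 + 3.1568*g^3 - 4.4683*g^2 - 1.0265*g + 0.3575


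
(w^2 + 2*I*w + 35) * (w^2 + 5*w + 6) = w^4 + 5*w^3 + 2*I*w^3 + 41*w^2 + 10*I*w^2 + 175*w + 12*I*w + 210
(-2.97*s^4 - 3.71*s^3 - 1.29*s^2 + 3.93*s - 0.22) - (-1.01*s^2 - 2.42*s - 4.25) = -2.97*s^4 - 3.71*s^3 - 0.28*s^2 + 6.35*s + 4.03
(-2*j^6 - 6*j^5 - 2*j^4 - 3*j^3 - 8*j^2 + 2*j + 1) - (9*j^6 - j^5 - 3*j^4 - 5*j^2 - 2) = -11*j^6 - 5*j^5 + j^4 - 3*j^3 - 3*j^2 + 2*j + 3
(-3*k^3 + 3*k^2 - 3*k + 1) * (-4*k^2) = 12*k^5 - 12*k^4 + 12*k^3 - 4*k^2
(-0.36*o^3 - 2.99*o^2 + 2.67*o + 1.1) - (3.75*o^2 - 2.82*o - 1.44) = -0.36*o^3 - 6.74*o^2 + 5.49*o + 2.54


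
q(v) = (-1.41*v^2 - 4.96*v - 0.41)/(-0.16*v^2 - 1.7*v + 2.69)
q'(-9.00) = 7.32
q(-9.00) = -13.91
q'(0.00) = -1.94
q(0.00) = -0.15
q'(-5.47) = 1.47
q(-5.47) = -2.15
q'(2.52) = -3.42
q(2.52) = 8.38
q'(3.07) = -1.39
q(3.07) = 7.17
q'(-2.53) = 0.44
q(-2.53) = 0.52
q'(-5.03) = 1.26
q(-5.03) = -1.55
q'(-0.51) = -0.78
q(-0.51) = 0.50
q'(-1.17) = -0.14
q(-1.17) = 0.78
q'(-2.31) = 0.37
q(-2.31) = 0.61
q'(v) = (-2.82*v - 4.96)/(-0.16*v^2 - 1.7*v + 2.69) + (0.32*v + 1.7)*(-1.41*v^2 - 4.96*v - 0.41)/(-0.16*v^2 - 1.7*v + 2.69)^2 = (1.6034*v^2 - 7.717*v - 14.0394)/(0.0256*v^4 + 0.544*v^3 + 2.0292*v^2 - 9.146*v + 7.2361)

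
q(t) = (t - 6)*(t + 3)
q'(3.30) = 3.60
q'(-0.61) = -4.22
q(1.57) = -20.25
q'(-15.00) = -33.00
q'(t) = 2*t - 3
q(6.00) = 0.00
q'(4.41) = 5.82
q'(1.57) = 0.14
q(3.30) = -17.01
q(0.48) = -19.21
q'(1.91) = 0.82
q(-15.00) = 252.00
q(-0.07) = -17.79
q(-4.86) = 20.20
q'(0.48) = -2.04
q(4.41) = -11.78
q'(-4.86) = -12.72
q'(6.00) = 9.00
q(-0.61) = -15.80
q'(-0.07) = -3.14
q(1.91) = -20.08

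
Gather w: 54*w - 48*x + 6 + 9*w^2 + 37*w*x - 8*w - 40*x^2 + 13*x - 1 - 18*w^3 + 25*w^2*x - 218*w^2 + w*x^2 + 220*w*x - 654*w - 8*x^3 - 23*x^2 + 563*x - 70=-18*w^3 + w^2*(25*x - 209) + w*(x^2 + 257*x - 608) - 8*x^3 - 63*x^2 + 528*x - 65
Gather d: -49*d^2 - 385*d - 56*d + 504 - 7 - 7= -49*d^2 - 441*d + 490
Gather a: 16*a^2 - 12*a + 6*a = 16*a^2 - 6*a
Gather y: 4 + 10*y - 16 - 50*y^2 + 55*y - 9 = -50*y^2 + 65*y - 21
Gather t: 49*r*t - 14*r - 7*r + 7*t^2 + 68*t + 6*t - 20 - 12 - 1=-21*r + 7*t^2 + t*(49*r + 74) - 33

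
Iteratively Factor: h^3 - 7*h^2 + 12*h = (h)*(h^2 - 7*h + 12) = h*(h - 3)*(h - 4)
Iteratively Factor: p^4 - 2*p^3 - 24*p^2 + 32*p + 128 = (p - 4)*(p^3 + 2*p^2 - 16*p - 32) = (p - 4)*(p + 2)*(p^2 - 16) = (p - 4)*(p + 2)*(p + 4)*(p - 4)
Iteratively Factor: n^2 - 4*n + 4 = (n - 2)*(n - 2)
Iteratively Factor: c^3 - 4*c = (c - 2)*(c^2 + 2*c) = c*(c - 2)*(c + 2)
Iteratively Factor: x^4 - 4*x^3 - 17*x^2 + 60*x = (x - 3)*(x^3 - x^2 - 20*x) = (x - 5)*(x - 3)*(x^2 + 4*x) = x*(x - 5)*(x - 3)*(x + 4)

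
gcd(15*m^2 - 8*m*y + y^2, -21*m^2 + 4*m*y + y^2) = -3*m + y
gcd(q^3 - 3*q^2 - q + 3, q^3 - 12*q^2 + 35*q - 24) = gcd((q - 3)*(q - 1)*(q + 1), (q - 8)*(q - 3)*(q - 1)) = q^2 - 4*q + 3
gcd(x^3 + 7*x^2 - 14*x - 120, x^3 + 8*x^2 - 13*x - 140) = x^2 + x - 20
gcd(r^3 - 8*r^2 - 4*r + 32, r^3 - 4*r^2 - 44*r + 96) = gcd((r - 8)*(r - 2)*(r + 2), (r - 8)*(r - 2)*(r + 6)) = r^2 - 10*r + 16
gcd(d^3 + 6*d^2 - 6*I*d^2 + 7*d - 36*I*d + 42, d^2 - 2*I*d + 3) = d + I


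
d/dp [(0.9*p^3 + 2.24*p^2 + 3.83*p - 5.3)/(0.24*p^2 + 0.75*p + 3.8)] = (0.216*p^4 + 1.35*p^3 + 11.0208*p^2 + 19.568*p + 18.529)/(0.0576*p^4 + 0.36*p^3 + 2.3865*p^2 + 5.7*p + 14.44)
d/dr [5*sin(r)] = 5*cos(r)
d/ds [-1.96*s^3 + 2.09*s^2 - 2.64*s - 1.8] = -5.88*s^2 + 4.18*s - 2.64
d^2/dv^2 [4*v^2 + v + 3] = 8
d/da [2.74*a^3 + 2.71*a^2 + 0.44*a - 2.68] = 8.22*a^2 + 5.42*a + 0.44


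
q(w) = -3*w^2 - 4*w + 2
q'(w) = -6*w - 4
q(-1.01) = 2.98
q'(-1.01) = 2.06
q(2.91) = -35.04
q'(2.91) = -21.46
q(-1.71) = 0.07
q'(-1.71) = 6.26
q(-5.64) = -70.87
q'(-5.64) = 29.84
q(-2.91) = -11.76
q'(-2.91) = 13.46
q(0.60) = -1.48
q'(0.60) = -7.60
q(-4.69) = -45.23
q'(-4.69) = 24.14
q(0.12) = 1.48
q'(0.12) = -4.72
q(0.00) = 2.00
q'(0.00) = -4.00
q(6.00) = -130.00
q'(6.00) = -40.00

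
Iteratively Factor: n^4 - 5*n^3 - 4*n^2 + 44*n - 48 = (n - 2)*(n^3 - 3*n^2 - 10*n + 24) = (n - 4)*(n - 2)*(n^2 + n - 6) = (n - 4)*(n - 2)^2*(n + 3)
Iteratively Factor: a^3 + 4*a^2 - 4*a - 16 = (a + 2)*(a^2 + 2*a - 8) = (a - 2)*(a + 2)*(a + 4)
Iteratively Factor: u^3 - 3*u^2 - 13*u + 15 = (u - 5)*(u^2 + 2*u - 3) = (u - 5)*(u - 1)*(u + 3)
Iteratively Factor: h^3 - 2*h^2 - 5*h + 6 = (h + 2)*(h^2 - 4*h + 3) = (h - 1)*(h + 2)*(h - 3)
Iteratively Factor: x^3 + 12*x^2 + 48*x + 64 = (x + 4)*(x^2 + 8*x + 16) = (x + 4)^2*(x + 4)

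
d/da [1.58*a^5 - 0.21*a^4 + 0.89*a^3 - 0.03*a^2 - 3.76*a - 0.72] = 7.9*a^4 - 0.84*a^3 + 2.67*a^2 - 0.06*a - 3.76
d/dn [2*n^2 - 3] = 4*n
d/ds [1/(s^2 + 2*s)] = 2*(-s - 1)/(s^2*(s + 2)^2)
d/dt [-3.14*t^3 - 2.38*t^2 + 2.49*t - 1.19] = -9.42*t^2 - 4.76*t + 2.49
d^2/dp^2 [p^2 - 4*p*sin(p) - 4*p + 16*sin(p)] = 4*p*sin(p) - 16*sin(p) - 8*cos(p) + 2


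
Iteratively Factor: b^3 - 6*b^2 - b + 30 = (b - 5)*(b^2 - b - 6) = (b - 5)*(b - 3)*(b + 2)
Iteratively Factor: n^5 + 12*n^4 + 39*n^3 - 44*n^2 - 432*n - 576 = (n + 4)*(n^4 + 8*n^3 + 7*n^2 - 72*n - 144) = (n + 4)^2*(n^3 + 4*n^2 - 9*n - 36) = (n + 4)^3*(n^2 - 9) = (n - 3)*(n + 4)^3*(n + 3)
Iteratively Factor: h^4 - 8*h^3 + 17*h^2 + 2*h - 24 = (h - 4)*(h^3 - 4*h^2 + h + 6) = (h - 4)*(h - 3)*(h^2 - h - 2) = (h - 4)*(h - 3)*(h + 1)*(h - 2)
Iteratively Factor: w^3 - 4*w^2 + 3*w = (w)*(w^2 - 4*w + 3) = w*(w - 1)*(w - 3)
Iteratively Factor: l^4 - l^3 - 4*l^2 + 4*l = (l - 1)*(l^3 - 4*l) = l*(l - 1)*(l^2 - 4) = l*(l - 1)*(l + 2)*(l - 2)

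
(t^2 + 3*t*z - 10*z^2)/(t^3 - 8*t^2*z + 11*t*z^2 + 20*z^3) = (t^2 + 3*t*z - 10*z^2)/(t^3 - 8*t^2*z + 11*t*z^2 + 20*z^3)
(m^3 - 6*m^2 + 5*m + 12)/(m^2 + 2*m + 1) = (m^2 - 7*m + 12)/(m + 1)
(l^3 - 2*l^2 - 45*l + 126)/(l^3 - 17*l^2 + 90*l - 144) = (l + 7)/(l - 8)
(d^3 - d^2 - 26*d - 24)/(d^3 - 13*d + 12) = (d^2 - 5*d - 6)/(d^2 - 4*d + 3)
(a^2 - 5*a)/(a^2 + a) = (a - 5)/(a + 1)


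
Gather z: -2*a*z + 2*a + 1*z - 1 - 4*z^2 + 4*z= 2*a - 4*z^2 + z*(5 - 2*a) - 1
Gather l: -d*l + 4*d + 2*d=-d*l + 6*d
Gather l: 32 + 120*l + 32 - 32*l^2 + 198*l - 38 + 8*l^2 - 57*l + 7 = -24*l^2 + 261*l + 33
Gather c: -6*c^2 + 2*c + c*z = -6*c^2 + c*(z + 2)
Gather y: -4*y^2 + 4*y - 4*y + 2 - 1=1 - 4*y^2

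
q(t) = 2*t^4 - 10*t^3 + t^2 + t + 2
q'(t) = 8*t^3 - 30*t^2 + 2*t + 1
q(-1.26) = 27.37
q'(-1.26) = -65.15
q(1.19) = -8.23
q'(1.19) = -25.62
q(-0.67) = 5.19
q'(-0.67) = -16.21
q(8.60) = 4664.16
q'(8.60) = 2887.85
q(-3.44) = 697.54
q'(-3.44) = -686.55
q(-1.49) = 45.67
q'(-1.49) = -95.05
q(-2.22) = 162.70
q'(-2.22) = -238.82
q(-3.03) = 454.91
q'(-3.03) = -503.03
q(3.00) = -94.00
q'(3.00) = -47.00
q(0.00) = 2.00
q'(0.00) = 1.00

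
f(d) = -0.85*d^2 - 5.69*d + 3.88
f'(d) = -1.7*d - 5.69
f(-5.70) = 8.70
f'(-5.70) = 4.00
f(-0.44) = 6.22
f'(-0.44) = -4.94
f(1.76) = -8.77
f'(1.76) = -8.68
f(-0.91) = 8.35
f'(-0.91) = -4.14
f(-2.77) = 13.12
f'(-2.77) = -0.98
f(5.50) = -53.13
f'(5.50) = -15.04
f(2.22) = -12.94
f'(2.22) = -9.46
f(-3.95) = 13.09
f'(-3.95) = 1.02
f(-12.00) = -50.24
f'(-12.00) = 14.71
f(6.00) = -60.86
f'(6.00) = -15.89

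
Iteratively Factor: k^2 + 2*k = (k + 2)*(k)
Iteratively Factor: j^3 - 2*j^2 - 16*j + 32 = (j - 4)*(j^2 + 2*j - 8) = (j - 4)*(j + 4)*(j - 2)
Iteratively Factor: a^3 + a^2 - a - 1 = (a + 1)*(a^2 - 1) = (a - 1)*(a + 1)*(a + 1)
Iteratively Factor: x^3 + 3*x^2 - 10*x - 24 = (x + 4)*(x^2 - x - 6) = (x - 3)*(x + 4)*(x + 2)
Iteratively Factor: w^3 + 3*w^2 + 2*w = (w + 1)*(w^2 + 2*w) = w*(w + 1)*(w + 2)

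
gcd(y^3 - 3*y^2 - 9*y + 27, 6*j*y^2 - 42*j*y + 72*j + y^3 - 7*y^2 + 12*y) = y - 3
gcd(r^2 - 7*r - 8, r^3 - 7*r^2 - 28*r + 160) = r - 8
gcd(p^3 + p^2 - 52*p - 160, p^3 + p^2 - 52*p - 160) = p^3 + p^2 - 52*p - 160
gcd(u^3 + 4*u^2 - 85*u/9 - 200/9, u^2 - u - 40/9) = u^2 - u - 40/9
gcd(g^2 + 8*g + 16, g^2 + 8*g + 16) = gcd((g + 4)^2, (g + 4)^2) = g^2 + 8*g + 16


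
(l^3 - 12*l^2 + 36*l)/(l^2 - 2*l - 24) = l*(l - 6)/(l + 4)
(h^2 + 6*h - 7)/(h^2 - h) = (h + 7)/h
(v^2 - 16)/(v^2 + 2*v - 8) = (v - 4)/(v - 2)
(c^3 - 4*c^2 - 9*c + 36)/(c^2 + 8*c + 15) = (c^2 - 7*c + 12)/(c + 5)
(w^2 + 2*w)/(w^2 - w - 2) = w*(w + 2)/(w^2 - w - 2)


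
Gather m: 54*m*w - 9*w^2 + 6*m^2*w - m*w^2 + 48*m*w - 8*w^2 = 6*m^2*w + m*(-w^2 + 102*w) - 17*w^2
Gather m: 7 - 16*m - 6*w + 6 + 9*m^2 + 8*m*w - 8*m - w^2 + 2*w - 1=9*m^2 + m*(8*w - 24) - w^2 - 4*w + 12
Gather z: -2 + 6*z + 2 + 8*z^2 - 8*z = 8*z^2 - 2*z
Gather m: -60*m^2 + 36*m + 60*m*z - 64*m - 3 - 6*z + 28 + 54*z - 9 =-60*m^2 + m*(60*z - 28) + 48*z + 16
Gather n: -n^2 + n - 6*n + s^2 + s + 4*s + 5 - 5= -n^2 - 5*n + s^2 + 5*s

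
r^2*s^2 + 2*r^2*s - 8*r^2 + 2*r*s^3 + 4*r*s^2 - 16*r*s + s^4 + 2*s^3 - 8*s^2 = (r + s)^2*(s - 2)*(s + 4)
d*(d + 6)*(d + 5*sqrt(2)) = d^3 + 6*d^2 + 5*sqrt(2)*d^2 + 30*sqrt(2)*d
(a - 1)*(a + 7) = a^2 + 6*a - 7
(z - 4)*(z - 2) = z^2 - 6*z + 8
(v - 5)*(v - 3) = v^2 - 8*v + 15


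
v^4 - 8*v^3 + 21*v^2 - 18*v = v*(v - 3)^2*(v - 2)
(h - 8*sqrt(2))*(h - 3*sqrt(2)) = h^2 - 11*sqrt(2)*h + 48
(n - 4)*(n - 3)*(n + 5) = n^3 - 2*n^2 - 23*n + 60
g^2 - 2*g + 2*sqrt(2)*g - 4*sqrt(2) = (g - 2)*(g + 2*sqrt(2))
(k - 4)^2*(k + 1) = k^3 - 7*k^2 + 8*k + 16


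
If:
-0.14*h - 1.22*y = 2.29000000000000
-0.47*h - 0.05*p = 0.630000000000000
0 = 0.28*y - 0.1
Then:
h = -19.47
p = 170.41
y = 0.36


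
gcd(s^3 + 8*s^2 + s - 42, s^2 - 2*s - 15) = s + 3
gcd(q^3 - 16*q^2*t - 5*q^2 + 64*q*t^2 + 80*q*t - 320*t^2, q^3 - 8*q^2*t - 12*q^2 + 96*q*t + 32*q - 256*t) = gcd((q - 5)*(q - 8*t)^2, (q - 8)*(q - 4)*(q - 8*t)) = q - 8*t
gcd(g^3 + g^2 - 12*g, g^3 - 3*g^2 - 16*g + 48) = g^2 + g - 12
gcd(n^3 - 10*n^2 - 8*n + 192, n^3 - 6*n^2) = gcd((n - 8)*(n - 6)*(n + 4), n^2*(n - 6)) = n - 6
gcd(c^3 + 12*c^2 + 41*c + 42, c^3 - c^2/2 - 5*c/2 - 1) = 1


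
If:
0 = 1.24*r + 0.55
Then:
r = -0.44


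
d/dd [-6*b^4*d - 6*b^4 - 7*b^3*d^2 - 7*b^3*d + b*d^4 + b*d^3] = b*(-6*b^3 - 14*b^2*d - 7*b^2 + 4*d^3 + 3*d^2)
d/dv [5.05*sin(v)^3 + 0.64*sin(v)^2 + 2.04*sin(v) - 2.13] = (15.15*sin(v)^2 + 1.28*sin(v) + 2.04)*cos(v)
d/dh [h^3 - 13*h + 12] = 3*h^2 - 13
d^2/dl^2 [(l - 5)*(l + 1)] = 2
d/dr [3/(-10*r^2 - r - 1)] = 3*(20*r + 1)/(10*r^2 + r + 1)^2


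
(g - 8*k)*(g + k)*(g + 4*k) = g^3 - 3*g^2*k - 36*g*k^2 - 32*k^3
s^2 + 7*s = s*(s + 7)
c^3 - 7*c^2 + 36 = (c - 6)*(c - 3)*(c + 2)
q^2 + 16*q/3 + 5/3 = (q + 1/3)*(q + 5)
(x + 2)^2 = x^2 + 4*x + 4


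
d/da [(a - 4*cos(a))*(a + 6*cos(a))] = -2*a*sin(a) + 2*a + 24*sin(2*a) + 2*cos(a)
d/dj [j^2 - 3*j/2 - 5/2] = 2*j - 3/2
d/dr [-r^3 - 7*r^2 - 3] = r*(-3*r - 14)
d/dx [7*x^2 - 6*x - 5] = 14*x - 6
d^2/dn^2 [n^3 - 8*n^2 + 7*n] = 6*n - 16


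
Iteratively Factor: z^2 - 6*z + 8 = (z - 2)*(z - 4)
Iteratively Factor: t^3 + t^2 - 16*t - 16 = (t + 4)*(t^2 - 3*t - 4) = (t + 1)*(t + 4)*(t - 4)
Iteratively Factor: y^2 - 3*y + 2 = (y - 2)*(y - 1)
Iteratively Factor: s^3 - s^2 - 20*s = (s)*(s^2 - s - 20) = s*(s + 4)*(s - 5)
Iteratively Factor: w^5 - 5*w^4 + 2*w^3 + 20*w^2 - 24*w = (w - 2)*(w^4 - 3*w^3 - 4*w^2 + 12*w) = (w - 3)*(w - 2)*(w^3 - 4*w) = (w - 3)*(w - 2)^2*(w^2 + 2*w) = (w - 3)*(w - 2)^2*(w + 2)*(w)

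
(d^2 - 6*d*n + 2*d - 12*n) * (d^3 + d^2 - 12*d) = d^5 - 6*d^4*n + 3*d^4 - 18*d^3*n - 10*d^3 + 60*d^2*n - 24*d^2 + 144*d*n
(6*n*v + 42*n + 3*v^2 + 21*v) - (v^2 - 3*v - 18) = 6*n*v + 42*n + 2*v^2 + 24*v + 18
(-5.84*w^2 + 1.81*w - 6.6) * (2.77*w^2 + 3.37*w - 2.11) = -16.1768*w^4 - 14.6671*w^3 + 0.140099999999999*w^2 - 26.0611*w + 13.926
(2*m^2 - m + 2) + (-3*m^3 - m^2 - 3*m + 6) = -3*m^3 + m^2 - 4*m + 8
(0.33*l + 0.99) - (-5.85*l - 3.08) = 6.18*l + 4.07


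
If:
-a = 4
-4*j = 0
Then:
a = -4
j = 0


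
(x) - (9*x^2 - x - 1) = -9*x^2 + 2*x + 1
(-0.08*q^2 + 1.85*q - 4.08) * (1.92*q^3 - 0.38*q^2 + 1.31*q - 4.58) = -0.1536*q^5 + 3.5824*q^4 - 8.6414*q^3 + 4.3403*q^2 - 13.8178*q + 18.6864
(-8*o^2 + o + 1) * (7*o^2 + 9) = -56*o^4 + 7*o^3 - 65*o^2 + 9*o + 9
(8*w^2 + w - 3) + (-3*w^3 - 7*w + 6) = -3*w^3 + 8*w^2 - 6*w + 3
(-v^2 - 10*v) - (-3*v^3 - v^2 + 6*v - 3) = 3*v^3 - 16*v + 3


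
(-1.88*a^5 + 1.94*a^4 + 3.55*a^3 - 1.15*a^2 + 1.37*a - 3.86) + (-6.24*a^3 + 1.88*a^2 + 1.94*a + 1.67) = -1.88*a^5 + 1.94*a^4 - 2.69*a^3 + 0.73*a^2 + 3.31*a - 2.19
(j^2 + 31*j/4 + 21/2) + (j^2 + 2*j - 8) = 2*j^2 + 39*j/4 + 5/2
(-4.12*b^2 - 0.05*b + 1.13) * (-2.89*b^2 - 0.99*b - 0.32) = 11.9068*b^4 + 4.2233*b^3 - 1.8978*b^2 - 1.1027*b - 0.3616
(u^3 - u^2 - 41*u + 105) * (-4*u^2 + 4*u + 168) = -4*u^5 + 8*u^4 + 328*u^3 - 752*u^2 - 6468*u + 17640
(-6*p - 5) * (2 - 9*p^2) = 54*p^3 + 45*p^2 - 12*p - 10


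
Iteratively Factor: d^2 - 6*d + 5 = (d - 1)*(d - 5)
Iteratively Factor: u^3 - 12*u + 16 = (u + 4)*(u^2 - 4*u + 4) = (u - 2)*(u + 4)*(u - 2)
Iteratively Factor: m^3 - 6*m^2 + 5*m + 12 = (m - 3)*(m^2 - 3*m - 4) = (m - 3)*(m + 1)*(m - 4)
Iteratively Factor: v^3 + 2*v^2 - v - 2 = (v + 2)*(v^2 - 1) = (v - 1)*(v + 2)*(v + 1)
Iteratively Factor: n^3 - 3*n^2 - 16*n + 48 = (n - 4)*(n^2 + n - 12) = (n - 4)*(n - 3)*(n + 4)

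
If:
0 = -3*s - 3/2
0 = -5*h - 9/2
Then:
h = -9/10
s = -1/2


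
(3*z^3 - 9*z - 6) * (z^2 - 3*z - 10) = 3*z^5 - 9*z^4 - 39*z^3 + 21*z^2 + 108*z + 60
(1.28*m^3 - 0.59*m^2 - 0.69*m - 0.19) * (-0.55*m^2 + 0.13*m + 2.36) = -0.704*m^5 + 0.4909*m^4 + 3.3236*m^3 - 1.3776*m^2 - 1.6531*m - 0.4484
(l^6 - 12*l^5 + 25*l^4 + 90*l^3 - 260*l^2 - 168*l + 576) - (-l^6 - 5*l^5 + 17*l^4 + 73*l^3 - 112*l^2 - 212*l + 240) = 2*l^6 - 7*l^5 + 8*l^4 + 17*l^3 - 148*l^2 + 44*l + 336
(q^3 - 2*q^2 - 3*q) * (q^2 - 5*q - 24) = q^5 - 7*q^4 - 17*q^3 + 63*q^2 + 72*q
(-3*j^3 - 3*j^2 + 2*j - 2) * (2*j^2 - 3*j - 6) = -6*j^5 + 3*j^4 + 31*j^3 + 8*j^2 - 6*j + 12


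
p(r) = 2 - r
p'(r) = -1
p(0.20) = 1.80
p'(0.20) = -1.00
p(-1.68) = 3.68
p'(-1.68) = -1.00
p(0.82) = 1.18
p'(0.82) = -1.00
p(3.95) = -1.95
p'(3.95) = -1.00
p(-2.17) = 4.17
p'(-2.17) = -1.00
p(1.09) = 0.91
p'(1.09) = -1.00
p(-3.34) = 5.34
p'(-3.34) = -1.00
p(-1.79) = 3.79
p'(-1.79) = -1.00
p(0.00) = 2.00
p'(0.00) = -1.00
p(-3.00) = 5.00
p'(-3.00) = -1.00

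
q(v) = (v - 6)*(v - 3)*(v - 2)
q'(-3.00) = 129.00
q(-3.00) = -270.00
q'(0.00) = 36.00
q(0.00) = -36.00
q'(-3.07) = 131.81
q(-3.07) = -279.13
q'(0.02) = 35.56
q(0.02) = -35.28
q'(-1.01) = 61.28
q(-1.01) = -84.61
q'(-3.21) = 137.53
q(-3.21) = -297.98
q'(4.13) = -3.69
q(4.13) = -4.50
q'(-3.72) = 159.36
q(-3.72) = -373.62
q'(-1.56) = 77.62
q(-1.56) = -122.73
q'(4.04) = -3.92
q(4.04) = -4.16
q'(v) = (v - 6)*(v - 3) + (v - 6)*(v - 2) + (v - 3)*(v - 2)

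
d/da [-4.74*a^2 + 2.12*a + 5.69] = 2.12 - 9.48*a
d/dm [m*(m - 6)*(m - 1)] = 3*m^2 - 14*m + 6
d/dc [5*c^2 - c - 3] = 10*c - 1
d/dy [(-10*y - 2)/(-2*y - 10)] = 24/(y + 5)^2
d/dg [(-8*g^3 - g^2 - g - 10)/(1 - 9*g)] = (144*g^3 - 15*g^2 - 2*g - 91)/(81*g^2 - 18*g + 1)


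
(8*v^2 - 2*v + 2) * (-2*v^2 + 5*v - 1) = -16*v^4 + 44*v^3 - 22*v^2 + 12*v - 2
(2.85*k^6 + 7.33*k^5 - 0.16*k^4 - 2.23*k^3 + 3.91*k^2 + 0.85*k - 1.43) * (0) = 0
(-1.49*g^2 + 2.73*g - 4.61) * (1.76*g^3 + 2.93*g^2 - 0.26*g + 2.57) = -2.6224*g^5 + 0.4391*g^4 + 0.272700000000001*g^3 - 18.0464*g^2 + 8.2147*g - 11.8477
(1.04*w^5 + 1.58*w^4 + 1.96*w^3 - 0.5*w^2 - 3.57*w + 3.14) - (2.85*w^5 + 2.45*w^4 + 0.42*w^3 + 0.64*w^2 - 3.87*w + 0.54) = -1.81*w^5 - 0.87*w^4 + 1.54*w^3 - 1.14*w^2 + 0.3*w + 2.6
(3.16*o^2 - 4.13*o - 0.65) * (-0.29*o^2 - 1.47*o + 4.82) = -0.9164*o^4 - 3.4475*o^3 + 21.4908*o^2 - 18.9511*o - 3.133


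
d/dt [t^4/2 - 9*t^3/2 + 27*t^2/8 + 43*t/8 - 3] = 2*t^3 - 27*t^2/2 + 27*t/4 + 43/8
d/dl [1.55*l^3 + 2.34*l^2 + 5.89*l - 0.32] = 4.65*l^2 + 4.68*l + 5.89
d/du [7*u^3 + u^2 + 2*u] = 21*u^2 + 2*u + 2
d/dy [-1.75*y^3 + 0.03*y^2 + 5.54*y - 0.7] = -5.25*y^2 + 0.06*y + 5.54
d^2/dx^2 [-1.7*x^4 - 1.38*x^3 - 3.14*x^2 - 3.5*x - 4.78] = -20.4*x^2 - 8.28*x - 6.28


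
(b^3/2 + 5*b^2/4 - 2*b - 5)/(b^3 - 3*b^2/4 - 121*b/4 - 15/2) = (-2*b^3 - 5*b^2 + 8*b + 20)/(-4*b^3 + 3*b^2 + 121*b + 30)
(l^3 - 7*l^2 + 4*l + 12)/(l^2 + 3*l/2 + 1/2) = 2*(l^2 - 8*l + 12)/(2*l + 1)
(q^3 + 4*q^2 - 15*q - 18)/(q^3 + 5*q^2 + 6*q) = (q^3 + 4*q^2 - 15*q - 18)/(q*(q^2 + 5*q + 6))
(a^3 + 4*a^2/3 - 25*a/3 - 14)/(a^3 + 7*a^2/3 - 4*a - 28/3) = (a - 3)/(a - 2)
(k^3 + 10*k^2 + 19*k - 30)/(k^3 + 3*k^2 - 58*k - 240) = (k - 1)/(k - 8)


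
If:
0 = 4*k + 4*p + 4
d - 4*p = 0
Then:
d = 4*p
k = -p - 1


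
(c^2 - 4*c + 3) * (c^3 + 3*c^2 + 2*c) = c^5 - c^4 - 7*c^3 + c^2 + 6*c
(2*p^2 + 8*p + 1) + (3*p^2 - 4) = 5*p^2 + 8*p - 3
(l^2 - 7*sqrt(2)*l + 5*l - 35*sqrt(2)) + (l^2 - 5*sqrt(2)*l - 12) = 2*l^2 - 12*sqrt(2)*l + 5*l - 35*sqrt(2) - 12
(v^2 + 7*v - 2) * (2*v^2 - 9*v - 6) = 2*v^4 + 5*v^3 - 73*v^2 - 24*v + 12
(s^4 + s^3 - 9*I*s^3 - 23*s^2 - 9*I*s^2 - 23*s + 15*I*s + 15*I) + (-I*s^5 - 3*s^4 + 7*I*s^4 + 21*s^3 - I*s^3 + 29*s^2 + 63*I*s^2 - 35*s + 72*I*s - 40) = -I*s^5 - 2*s^4 + 7*I*s^4 + 22*s^3 - 10*I*s^3 + 6*s^2 + 54*I*s^2 - 58*s + 87*I*s - 40 + 15*I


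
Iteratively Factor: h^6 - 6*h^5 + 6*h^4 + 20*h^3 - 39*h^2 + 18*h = (h + 2)*(h^5 - 8*h^4 + 22*h^3 - 24*h^2 + 9*h) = (h - 1)*(h + 2)*(h^4 - 7*h^3 + 15*h^2 - 9*h) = (h - 3)*(h - 1)*(h + 2)*(h^3 - 4*h^2 + 3*h) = (h - 3)^2*(h - 1)*(h + 2)*(h^2 - h) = h*(h - 3)^2*(h - 1)*(h + 2)*(h - 1)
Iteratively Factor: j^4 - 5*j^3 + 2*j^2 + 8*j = (j)*(j^3 - 5*j^2 + 2*j + 8) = j*(j - 2)*(j^2 - 3*j - 4) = j*(j - 4)*(j - 2)*(j + 1)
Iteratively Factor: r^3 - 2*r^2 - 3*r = (r - 3)*(r^2 + r) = r*(r - 3)*(r + 1)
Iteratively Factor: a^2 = (a)*(a)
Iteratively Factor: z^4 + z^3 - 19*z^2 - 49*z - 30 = (z + 1)*(z^3 - 19*z - 30) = (z - 5)*(z + 1)*(z^2 + 5*z + 6) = (z - 5)*(z + 1)*(z + 2)*(z + 3)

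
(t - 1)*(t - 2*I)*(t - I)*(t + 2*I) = t^4 - t^3 - I*t^3 + 4*t^2 + I*t^2 - 4*t - 4*I*t + 4*I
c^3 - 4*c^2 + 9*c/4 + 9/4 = (c - 3)*(c - 3/2)*(c + 1/2)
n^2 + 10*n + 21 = (n + 3)*(n + 7)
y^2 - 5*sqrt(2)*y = y*(y - 5*sqrt(2))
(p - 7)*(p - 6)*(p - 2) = p^3 - 15*p^2 + 68*p - 84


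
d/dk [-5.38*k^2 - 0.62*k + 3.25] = -10.76*k - 0.62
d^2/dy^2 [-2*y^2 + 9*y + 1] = -4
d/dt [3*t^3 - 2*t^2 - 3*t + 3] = 9*t^2 - 4*t - 3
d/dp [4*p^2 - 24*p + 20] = 8*p - 24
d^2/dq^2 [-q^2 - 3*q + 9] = -2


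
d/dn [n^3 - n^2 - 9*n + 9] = 3*n^2 - 2*n - 9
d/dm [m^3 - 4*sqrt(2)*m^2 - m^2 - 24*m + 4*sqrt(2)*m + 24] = 3*m^2 - 8*sqrt(2)*m - 2*m - 24 + 4*sqrt(2)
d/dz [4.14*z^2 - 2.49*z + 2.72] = 8.28*z - 2.49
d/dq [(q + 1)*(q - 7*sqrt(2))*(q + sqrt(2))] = 3*q^2 - 12*sqrt(2)*q + 2*q - 14 - 6*sqrt(2)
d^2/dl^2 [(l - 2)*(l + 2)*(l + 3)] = 6*l + 6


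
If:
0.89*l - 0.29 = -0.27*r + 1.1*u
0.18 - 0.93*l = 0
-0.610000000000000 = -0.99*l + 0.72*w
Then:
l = 0.19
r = 4.07407407407407*u + 0.436081242532855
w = -0.58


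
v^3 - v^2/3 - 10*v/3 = v*(v - 2)*(v + 5/3)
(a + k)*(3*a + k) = 3*a^2 + 4*a*k + k^2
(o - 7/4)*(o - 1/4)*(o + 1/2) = o^3 - 3*o^2/2 - 9*o/16 + 7/32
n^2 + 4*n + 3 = (n + 1)*(n + 3)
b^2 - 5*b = b*(b - 5)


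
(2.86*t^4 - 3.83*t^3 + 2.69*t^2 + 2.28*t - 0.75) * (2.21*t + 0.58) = 6.3206*t^5 - 6.8055*t^4 + 3.7235*t^3 + 6.599*t^2 - 0.3351*t - 0.435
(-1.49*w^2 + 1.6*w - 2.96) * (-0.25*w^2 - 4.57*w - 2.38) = 0.3725*w^4 + 6.4093*w^3 - 3.0258*w^2 + 9.7192*w + 7.0448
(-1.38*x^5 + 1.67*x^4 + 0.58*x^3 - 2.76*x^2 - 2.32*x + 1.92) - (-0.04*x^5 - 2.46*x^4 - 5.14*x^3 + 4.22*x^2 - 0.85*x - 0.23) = -1.34*x^5 + 4.13*x^4 + 5.72*x^3 - 6.98*x^2 - 1.47*x + 2.15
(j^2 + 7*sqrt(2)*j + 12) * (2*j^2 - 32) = 2*j^4 + 14*sqrt(2)*j^3 - 8*j^2 - 224*sqrt(2)*j - 384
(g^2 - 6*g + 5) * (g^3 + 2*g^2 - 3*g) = g^5 - 4*g^4 - 10*g^3 + 28*g^2 - 15*g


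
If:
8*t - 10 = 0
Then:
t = 5/4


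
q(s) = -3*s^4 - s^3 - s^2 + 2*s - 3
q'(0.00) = 2.00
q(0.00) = -3.00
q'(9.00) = -9007.00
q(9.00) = -20478.00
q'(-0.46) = 3.45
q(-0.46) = -4.17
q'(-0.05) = 2.09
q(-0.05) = -3.10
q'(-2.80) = 247.50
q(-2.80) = -178.88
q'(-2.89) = 272.37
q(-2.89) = -202.27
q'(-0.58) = 4.49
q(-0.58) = -4.64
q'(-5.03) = 1463.32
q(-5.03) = -1831.50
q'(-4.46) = 1015.84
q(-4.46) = -1130.12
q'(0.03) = 1.94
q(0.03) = -2.94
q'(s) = -12*s^3 - 3*s^2 - 2*s + 2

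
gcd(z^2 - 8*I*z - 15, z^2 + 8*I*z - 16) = 1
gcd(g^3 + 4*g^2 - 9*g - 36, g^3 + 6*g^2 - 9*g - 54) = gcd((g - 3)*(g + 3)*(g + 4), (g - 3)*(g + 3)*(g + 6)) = g^2 - 9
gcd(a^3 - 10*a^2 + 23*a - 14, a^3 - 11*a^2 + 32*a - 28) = a^2 - 9*a + 14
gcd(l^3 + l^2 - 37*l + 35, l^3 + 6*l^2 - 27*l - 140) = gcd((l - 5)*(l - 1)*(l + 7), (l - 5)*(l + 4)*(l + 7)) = l^2 + 2*l - 35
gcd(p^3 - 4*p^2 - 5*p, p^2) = p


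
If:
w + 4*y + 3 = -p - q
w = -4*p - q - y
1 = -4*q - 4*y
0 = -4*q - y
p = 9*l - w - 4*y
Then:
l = -37/108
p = 2/3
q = 1/12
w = -29/12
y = -1/3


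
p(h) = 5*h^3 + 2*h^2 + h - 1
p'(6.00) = 565.00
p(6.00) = 1157.00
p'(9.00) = 1252.00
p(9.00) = 3815.00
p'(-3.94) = 218.09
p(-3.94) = -279.71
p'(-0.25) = 0.94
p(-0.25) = -1.20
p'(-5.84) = 489.22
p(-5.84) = -934.51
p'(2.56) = 109.54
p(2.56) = 98.55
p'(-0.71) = 5.72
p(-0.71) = -2.49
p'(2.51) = 105.54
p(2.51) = 93.18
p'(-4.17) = 245.15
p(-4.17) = -332.95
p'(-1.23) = 18.77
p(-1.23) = -8.51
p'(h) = 15*h^2 + 4*h + 1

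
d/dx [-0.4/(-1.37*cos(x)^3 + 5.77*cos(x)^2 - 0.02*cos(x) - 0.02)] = (1.644*cos(x)^2 - 4.616*cos(x) + 0.008)*sin(x)/(1.37*cos(x)^3 - 5.77*cos(x)^2 + 0.02*cos(x) + 0.02)^2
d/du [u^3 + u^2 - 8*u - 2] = 3*u^2 + 2*u - 8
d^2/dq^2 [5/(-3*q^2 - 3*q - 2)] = 30*(3*q^2 + 3*q - 3*(2*q + 1)^2 + 2)/(3*q^2 + 3*q + 2)^3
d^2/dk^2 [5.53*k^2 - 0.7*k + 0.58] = 11.0600000000000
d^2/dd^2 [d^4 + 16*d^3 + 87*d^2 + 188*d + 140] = 12*d^2 + 96*d + 174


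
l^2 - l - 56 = (l - 8)*(l + 7)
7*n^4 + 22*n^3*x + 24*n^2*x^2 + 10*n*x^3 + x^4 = (n + x)^3*(7*n + x)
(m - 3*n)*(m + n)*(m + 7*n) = m^3 + 5*m^2*n - 17*m*n^2 - 21*n^3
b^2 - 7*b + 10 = (b - 5)*(b - 2)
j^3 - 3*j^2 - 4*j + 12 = (j - 3)*(j - 2)*(j + 2)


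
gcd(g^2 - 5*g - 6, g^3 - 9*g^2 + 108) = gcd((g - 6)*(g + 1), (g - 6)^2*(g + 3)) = g - 6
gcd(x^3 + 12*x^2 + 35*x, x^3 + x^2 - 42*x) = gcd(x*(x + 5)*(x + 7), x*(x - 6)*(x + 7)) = x^2 + 7*x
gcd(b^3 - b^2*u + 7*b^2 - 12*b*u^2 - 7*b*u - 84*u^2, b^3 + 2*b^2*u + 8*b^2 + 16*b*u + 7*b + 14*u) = b + 7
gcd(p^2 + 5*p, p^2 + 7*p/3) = p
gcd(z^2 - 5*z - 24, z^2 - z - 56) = z - 8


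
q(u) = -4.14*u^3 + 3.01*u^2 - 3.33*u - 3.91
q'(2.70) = -77.62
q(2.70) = -72.45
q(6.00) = -809.77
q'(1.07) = -11.11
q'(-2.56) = -100.14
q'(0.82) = -6.74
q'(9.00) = -955.17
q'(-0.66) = -12.71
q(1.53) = -16.79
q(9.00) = -2808.13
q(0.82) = -6.90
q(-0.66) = 0.79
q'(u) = -12.42*u^2 + 6.02*u - 3.33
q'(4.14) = -191.28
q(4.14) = -259.87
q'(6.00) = -414.33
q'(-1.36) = -34.49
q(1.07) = -9.10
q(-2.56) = 93.80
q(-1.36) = 16.60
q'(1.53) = -23.19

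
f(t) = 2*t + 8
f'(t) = 2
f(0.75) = 9.50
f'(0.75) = 2.00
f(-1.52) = 4.96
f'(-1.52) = 2.00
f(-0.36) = 7.28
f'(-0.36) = 2.00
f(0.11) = 8.22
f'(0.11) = 2.00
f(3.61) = 15.22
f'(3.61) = 2.00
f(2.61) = 13.22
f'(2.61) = 2.00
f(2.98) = 13.96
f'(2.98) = 2.00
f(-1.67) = 4.66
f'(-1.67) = 2.00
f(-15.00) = -22.00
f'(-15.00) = 2.00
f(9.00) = 26.00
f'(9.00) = 2.00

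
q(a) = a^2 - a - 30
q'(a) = 2*a - 1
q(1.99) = -28.03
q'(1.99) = 2.98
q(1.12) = -29.87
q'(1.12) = 1.24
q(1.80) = -28.56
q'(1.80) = 2.60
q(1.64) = -28.95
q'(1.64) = 2.28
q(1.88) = -28.35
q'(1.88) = 2.76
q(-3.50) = -14.25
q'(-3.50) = -8.00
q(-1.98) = -24.10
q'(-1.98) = -4.96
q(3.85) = -19.03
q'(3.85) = 6.70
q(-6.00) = 12.00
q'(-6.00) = -13.00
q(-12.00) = 126.00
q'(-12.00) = -25.00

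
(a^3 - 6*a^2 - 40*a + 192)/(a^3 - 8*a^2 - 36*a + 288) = (a - 4)/(a - 6)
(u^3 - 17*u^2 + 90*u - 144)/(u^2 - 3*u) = u - 14 + 48/u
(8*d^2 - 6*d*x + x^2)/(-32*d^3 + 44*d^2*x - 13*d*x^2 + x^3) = (-2*d + x)/(8*d^2 - 9*d*x + x^2)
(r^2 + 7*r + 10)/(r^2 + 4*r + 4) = (r + 5)/(r + 2)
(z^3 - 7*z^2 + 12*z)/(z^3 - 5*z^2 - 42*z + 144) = z*(z - 4)/(z^2 - 2*z - 48)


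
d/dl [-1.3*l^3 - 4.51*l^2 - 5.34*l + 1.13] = -3.9*l^2 - 9.02*l - 5.34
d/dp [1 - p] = -1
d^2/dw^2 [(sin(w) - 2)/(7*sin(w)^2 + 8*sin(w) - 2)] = (-49*sin(w)^5 + 448*sin(w)^4 + 350*sin(w)^3 - 364*sin(w)^2 - 560*sin(w) - 280)/(7*sin(w)^2 + 8*sin(w) - 2)^3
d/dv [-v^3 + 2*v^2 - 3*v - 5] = -3*v^2 + 4*v - 3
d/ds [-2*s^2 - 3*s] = -4*s - 3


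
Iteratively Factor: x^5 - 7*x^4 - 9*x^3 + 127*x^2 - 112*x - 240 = (x + 1)*(x^4 - 8*x^3 - x^2 + 128*x - 240) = (x - 3)*(x + 1)*(x^3 - 5*x^2 - 16*x + 80) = (x - 3)*(x + 1)*(x + 4)*(x^2 - 9*x + 20) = (x - 4)*(x - 3)*(x + 1)*(x + 4)*(x - 5)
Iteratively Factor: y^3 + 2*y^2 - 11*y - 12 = (y + 4)*(y^2 - 2*y - 3) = (y - 3)*(y + 4)*(y + 1)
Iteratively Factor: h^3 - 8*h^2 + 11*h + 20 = (h - 4)*(h^2 - 4*h - 5) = (h - 5)*(h - 4)*(h + 1)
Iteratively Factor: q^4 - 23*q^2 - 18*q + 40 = (q - 1)*(q^3 + q^2 - 22*q - 40) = (q - 1)*(q + 2)*(q^2 - q - 20) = (q - 5)*(q - 1)*(q + 2)*(q + 4)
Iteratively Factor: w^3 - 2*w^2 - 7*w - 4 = (w - 4)*(w^2 + 2*w + 1) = (w - 4)*(w + 1)*(w + 1)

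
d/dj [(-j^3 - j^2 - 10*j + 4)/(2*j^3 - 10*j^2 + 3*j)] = (12*j^4 + 34*j^3 - 127*j^2 + 80*j - 12)/(j^2*(4*j^4 - 40*j^3 + 112*j^2 - 60*j + 9))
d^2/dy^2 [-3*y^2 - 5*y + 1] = -6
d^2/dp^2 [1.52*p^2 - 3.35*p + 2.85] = 3.04000000000000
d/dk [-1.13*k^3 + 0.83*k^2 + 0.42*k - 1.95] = -3.39*k^2 + 1.66*k + 0.42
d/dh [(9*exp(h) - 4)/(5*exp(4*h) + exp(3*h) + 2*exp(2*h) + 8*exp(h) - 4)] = (-(9*exp(h) - 4)*(20*exp(3*h) + 3*exp(2*h) + 4*exp(h) + 8) + 45*exp(4*h) + 9*exp(3*h) + 18*exp(2*h) + 72*exp(h) - 36)*exp(h)/(5*exp(4*h) + exp(3*h) + 2*exp(2*h) + 8*exp(h) - 4)^2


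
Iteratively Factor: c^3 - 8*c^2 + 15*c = (c - 3)*(c^2 - 5*c) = c*(c - 3)*(c - 5)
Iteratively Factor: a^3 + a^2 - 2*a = (a)*(a^2 + a - 2) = a*(a - 1)*(a + 2)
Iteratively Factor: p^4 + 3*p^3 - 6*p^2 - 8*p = (p + 4)*(p^3 - p^2 - 2*p) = p*(p + 4)*(p^2 - p - 2) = p*(p + 1)*(p + 4)*(p - 2)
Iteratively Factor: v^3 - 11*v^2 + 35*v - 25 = (v - 5)*(v^2 - 6*v + 5) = (v - 5)^2*(v - 1)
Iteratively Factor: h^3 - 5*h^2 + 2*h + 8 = (h + 1)*(h^2 - 6*h + 8) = (h - 2)*(h + 1)*(h - 4)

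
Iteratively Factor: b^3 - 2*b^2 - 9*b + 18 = (b - 2)*(b^2 - 9) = (b - 2)*(b + 3)*(b - 3)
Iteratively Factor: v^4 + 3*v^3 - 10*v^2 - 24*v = (v + 2)*(v^3 + v^2 - 12*v) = (v + 2)*(v + 4)*(v^2 - 3*v) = (v - 3)*(v + 2)*(v + 4)*(v)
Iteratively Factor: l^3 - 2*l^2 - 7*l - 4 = (l + 1)*(l^2 - 3*l - 4) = (l - 4)*(l + 1)*(l + 1)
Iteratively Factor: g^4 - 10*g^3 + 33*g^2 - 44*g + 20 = (g - 2)*(g^3 - 8*g^2 + 17*g - 10) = (g - 2)*(g - 1)*(g^2 - 7*g + 10) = (g - 5)*(g - 2)*(g - 1)*(g - 2)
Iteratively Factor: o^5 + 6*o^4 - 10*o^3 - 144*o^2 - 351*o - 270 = (o + 3)*(o^4 + 3*o^3 - 19*o^2 - 87*o - 90) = (o - 5)*(o + 3)*(o^3 + 8*o^2 + 21*o + 18) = (o - 5)*(o + 2)*(o + 3)*(o^2 + 6*o + 9) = (o - 5)*(o + 2)*(o + 3)^2*(o + 3)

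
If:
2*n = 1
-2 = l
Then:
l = -2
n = 1/2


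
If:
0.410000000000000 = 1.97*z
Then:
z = 0.21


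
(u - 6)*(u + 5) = u^2 - u - 30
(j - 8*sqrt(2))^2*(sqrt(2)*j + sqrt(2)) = sqrt(2)*j^3 - 32*j^2 + sqrt(2)*j^2 - 32*j + 128*sqrt(2)*j + 128*sqrt(2)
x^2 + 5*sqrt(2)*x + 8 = (x + sqrt(2))*(x + 4*sqrt(2))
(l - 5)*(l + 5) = l^2 - 25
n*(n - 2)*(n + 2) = n^3 - 4*n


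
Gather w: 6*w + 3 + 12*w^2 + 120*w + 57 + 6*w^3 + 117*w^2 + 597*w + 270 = 6*w^3 + 129*w^2 + 723*w + 330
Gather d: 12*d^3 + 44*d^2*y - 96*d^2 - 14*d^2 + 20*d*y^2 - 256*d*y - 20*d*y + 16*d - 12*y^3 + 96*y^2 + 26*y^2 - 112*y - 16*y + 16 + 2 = 12*d^3 + d^2*(44*y - 110) + d*(20*y^2 - 276*y + 16) - 12*y^3 + 122*y^2 - 128*y + 18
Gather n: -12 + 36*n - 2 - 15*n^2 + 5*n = -15*n^2 + 41*n - 14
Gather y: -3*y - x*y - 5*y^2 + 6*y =-5*y^2 + y*(3 - x)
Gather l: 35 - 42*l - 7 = 28 - 42*l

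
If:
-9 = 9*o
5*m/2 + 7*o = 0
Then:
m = 14/5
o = -1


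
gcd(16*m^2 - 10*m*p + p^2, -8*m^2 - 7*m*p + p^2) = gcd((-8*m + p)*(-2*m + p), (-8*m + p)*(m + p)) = -8*m + p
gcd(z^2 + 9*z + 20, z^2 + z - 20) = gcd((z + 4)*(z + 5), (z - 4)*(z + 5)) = z + 5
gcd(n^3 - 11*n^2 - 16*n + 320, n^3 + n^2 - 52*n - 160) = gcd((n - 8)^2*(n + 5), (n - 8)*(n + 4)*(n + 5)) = n^2 - 3*n - 40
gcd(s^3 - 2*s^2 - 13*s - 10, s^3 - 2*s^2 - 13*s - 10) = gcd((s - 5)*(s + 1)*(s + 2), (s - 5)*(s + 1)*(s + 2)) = s^3 - 2*s^2 - 13*s - 10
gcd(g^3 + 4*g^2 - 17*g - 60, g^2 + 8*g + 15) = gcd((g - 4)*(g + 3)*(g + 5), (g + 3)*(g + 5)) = g^2 + 8*g + 15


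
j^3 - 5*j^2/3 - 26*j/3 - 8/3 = (j - 4)*(j + 1/3)*(j + 2)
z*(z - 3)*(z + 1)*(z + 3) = z^4 + z^3 - 9*z^2 - 9*z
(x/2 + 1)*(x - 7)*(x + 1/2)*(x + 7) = x^4/2 + 5*x^3/4 - 24*x^2 - 245*x/4 - 49/2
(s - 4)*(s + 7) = s^2 + 3*s - 28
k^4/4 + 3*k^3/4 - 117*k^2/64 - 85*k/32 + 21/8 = (k/4 + 1)*(k - 2)*(k - 3/4)*(k + 7/4)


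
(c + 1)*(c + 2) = c^2 + 3*c + 2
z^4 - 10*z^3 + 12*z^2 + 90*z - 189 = (z - 7)*(z - 3)^2*(z + 3)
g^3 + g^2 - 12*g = g*(g - 3)*(g + 4)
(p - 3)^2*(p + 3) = p^3 - 3*p^2 - 9*p + 27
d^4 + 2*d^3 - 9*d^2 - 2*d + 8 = (d - 2)*(d - 1)*(d + 1)*(d + 4)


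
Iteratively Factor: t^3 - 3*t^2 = (t - 3)*(t^2) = t*(t - 3)*(t)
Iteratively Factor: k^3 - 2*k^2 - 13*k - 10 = (k + 2)*(k^2 - 4*k - 5) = (k + 1)*(k + 2)*(k - 5)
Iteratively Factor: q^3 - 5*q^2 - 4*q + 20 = (q - 2)*(q^2 - 3*q - 10) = (q - 2)*(q + 2)*(q - 5)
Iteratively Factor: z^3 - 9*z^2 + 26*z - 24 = (z - 4)*(z^2 - 5*z + 6) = (z - 4)*(z - 2)*(z - 3)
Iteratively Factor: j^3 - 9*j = (j - 3)*(j^2 + 3*j) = (j - 3)*(j + 3)*(j)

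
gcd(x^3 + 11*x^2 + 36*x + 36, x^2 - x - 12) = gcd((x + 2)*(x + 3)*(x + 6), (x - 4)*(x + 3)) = x + 3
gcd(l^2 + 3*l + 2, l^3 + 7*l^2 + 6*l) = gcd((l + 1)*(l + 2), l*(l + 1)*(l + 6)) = l + 1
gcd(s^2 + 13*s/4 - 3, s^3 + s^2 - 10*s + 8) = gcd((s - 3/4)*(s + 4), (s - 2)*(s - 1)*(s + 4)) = s + 4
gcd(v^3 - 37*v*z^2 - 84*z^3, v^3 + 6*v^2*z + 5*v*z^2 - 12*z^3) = v^2 + 7*v*z + 12*z^2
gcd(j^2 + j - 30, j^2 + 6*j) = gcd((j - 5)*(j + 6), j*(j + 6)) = j + 6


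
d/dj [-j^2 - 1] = -2*j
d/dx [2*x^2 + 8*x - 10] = 4*x + 8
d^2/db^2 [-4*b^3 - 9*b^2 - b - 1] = -24*b - 18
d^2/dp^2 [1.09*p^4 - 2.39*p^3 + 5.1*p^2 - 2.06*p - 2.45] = 13.08*p^2 - 14.34*p + 10.2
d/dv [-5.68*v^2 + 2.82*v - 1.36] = 2.82 - 11.36*v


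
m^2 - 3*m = m*(m - 3)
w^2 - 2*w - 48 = (w - 8)*(w + 6)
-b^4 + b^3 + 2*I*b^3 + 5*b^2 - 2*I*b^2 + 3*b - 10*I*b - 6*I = (b - 3)*(b - 2*I)*(-I*b - I)^2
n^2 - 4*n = n*(n - 4)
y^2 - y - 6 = (y - 3)*(y + 2)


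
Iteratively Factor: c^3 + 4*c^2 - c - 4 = (c + 1)*(c^2 + 3*c - 4) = (c - 1)*(c + 1)*(c + 4)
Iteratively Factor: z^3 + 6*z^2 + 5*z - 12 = (z + 3)*(z^2 + 3*z - 4) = (z - 1)*(z + 3)*(z + 4)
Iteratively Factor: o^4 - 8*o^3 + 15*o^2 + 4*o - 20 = (o - 2)*(o^3 - 6*o^2 + 3*o + 10) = (o - 2)*(o + 1)*(o^2 - 7*o + 10) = (o - 5)*(o - 2)*(o + 1)*(o - 2)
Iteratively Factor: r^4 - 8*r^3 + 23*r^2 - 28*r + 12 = (r - 2)*(r^3 - 6*r^2 + 11*r - 6) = (r - 2)^2*(r^2 - 4*r + 3) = (r - 2)^2*(r - 1)*(r - 3)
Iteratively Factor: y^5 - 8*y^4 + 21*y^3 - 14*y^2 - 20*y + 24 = (y - 3)*(y^4 - 5*y^3 + 6*y^2 + 4*y - 8) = (y - 3)*(y + 1)*(y^3 - 6*y^2 + 12*y - 8) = (y - 3)*(y - 2)*(y + 1)*(y^2 - 4*y + 4) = (y - 3)*(y - 2)^2*(y + 1)*(y - 2)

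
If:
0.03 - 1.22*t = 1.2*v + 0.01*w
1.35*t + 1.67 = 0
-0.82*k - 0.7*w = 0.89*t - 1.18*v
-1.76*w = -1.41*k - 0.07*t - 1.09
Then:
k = 1.59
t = -1.24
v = 1.27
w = 1.84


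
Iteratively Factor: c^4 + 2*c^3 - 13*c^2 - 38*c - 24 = (c + 3)*(c^3 - c^2 - 10*c - 8) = (c - 4)*(c + 3)*(c^2 + 3*c + 2) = (c - 4)*(c + 2)*(c + 3)*(c + 1)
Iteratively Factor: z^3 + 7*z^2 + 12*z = (z)*(z^2 + 7*z + 12) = z*(z + 3)*(z + 4)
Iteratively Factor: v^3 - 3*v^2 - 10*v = (v - 5)*(v^2 + 2*v) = v*(v - 5)*(v + 2)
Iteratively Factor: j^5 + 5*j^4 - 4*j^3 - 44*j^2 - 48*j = (j - 3)*(j^4 + 8*j^3 + 20*j^2 + 16*j) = (j - 3)*(j + 2)*(j^3 + 6*j^2 + 8*j) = (j - 3)*(j + 2)^2*(j^2 + 4*j) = (j - 3)*(j + 2)^2*(j + 4)*(j)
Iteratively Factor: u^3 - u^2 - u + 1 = (u + 1)*(u^2 - 2*u + 1) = (u - 1)*(u + 1)*(u - 1)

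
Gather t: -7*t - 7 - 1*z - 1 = -7*t - z - 8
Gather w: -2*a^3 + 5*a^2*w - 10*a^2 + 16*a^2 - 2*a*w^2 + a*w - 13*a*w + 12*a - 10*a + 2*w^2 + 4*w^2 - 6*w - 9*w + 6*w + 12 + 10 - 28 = -2*a^3 + 6*a^2 + 2*a + w^2*(6 - 2*a) + w*(5*a^2 - 12*a - 9) - 6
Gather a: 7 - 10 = -3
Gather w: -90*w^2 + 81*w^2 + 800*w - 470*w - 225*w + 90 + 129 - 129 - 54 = -9*w^2 + 105*w + 36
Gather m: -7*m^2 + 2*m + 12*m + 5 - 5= -7*m^2 + 14*m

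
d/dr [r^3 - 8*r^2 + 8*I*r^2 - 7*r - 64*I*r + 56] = 3*r^2 + 16*r*(-1 + I) - 7 - 64*I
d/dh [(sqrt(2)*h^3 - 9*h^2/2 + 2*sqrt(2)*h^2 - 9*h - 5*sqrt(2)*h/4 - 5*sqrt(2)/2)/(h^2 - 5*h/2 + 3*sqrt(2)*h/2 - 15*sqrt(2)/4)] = (8*sqrt(2)*h^4 - 40*sqrt(2)*h^3 + 48*h^3 - 84*sqrt(2)*h^2 + 30*h^2 - 240*h + 310*sqrt(2)*h + 135 + 220*sqrt(2))/(8*h^4 - 40*h^3 + 24*sqrt(2)*h^3 - 120*sqrt(2)*h^2 + 86*h^2 - 180*h + 150*sqrt(2)*h + 225)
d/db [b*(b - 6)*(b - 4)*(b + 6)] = 4*b^3 - 12*b^2 - 72*b + 144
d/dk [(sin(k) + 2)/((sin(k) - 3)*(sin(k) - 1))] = (-4*sin(k) + cos(k)^2 + 10)*cos(k)/((sin(k) - 3)^2*(sin(k) - 1)^2)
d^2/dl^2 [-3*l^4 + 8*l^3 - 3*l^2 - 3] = -36*l^2 + 48*l - 6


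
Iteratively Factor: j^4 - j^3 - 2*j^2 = (j)*(j^3 - j^2 - 2*j) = j*(j - 2)*(j^2 + j) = j*(j - 2)*(j + 1)*(j)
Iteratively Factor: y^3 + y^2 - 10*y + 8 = (y + 4)*(y^2 - 3*y + 2) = (y - 2)*(y + 4)*(y - 1)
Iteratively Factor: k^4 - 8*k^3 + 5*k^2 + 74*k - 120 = (k - 2)*(k^3 - 6*k^2 - 7*k + 60) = (k - 2)*(k + 3)*(k^2 - 9*k + 20) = (k - 4)*(k - 2)*(k + 3)*(k - 5)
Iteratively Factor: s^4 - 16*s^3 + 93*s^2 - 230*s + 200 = (s - 5)*(s^3 - 11*s^2 + 38*s - 40) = (s - 5)^2*(s^2 - 6*s + 8) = (s - 5)^2*(s - 4)*(s - 2)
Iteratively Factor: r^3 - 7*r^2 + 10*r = (r - 5)*(r^2 - 2*r) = r*(r - 5)*(r - 2)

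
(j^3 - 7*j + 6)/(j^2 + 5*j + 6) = (j^2 - 3*j + 2)/(j + 2)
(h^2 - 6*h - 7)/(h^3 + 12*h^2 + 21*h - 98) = (h^2 - 6*h - 7)/(h^3 + 12*h^2 + 21*h - 98)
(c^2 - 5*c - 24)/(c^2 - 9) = (c - 8)/(c - 3)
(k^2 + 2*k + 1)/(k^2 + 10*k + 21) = (k^2 + 2*k + 1)/(k^2 + 10*k + 21)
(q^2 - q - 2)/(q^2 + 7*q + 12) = (q^2 - q - 2)/(q^2 + 7*q + 12)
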